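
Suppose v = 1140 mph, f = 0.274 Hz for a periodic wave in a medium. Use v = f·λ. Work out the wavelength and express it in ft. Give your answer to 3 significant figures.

Rearranging: λ = v/f.
v = 1140 mph = 509.6 m/s; f = 0.274 Hz.
λ = 1860 m
1860 m × (1 ft / 0.3048 m) = 6102 ft

6100 ft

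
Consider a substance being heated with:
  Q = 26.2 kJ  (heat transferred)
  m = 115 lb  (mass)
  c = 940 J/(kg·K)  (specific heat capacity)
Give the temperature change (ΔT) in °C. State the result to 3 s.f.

Rearranging Q = m·c·ΔT for ΔT: ΔT = Q/(m·c).
Q = 26.2 kJ = 26200 J; m = 115 lb = 52.16 kg; c = 940 J/(kg·K).
ΔT = 0.5343 K
Since 1 °C = 1 K, 0.5343 °C.

0.534 °C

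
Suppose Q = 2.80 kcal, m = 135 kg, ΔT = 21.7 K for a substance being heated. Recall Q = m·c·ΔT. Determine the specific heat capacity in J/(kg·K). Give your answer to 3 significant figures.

Solving Q = m·c·ΔT for c: c = Q/(m·ΔT).
Q = 2.80 kcal = 11715 J; m = 135 kg; ΔT = 21.7 K.
c = 3.999 J/(kg·K)

4.00 J/(kg·K)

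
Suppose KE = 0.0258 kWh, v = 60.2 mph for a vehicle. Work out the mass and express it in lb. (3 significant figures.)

565 lb

Rearranging: m = 2·KE/v².
KE = 0.0258 kWh = 92880 J; v = 60.2 mph = 26.91 m/s.
m = 256.5 kg
256.5 kg × (1 lb / 0.4536 kg) = 565.5 lb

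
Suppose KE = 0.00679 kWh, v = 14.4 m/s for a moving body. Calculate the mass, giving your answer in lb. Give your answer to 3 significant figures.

Rearranging KE = ½mv² for m: m = 2·KE/v².
KE = 0.00679 kWh = 24444 J; v = 14.4 m/s.
m = 235.8 kg
235.8 kg × (1 lb / 0.4536 kg) = 519.8 lb

520 lb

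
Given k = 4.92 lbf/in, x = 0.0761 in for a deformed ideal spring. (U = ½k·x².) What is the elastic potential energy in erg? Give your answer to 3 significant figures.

16100 erg

U is given directly by: U = ½kx².
k = 4.92 lbf/in = 861.6 N/m; x = 0.0761 in = 0.001933 m.
U = 0.001610 J
0.001610 J × (1 erg / 1.000×10^-7 J) = 16096 erg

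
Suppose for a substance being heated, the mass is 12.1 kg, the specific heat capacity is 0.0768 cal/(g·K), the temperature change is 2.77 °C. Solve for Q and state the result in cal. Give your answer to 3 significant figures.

2570 cal

Directly: Q = mcΔT.
m = 12.1 kg; c = 0.0768 cal/(g·K) = 321.3 J/(kg·K); ΔT = 2.77 °C = 2.770 K.
Q = 10770 J
10770 J × (1 cal / 4.184 J) = 2574 cal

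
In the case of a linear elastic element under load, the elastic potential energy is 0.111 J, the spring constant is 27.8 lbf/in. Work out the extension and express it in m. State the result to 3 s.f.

Solving U = ½k·x² for x: x = √(2U/k).
U = 0.111 J; k = 27.8 lbf/in = 4869 N/m.
x = 0.006753 m

0.00675 m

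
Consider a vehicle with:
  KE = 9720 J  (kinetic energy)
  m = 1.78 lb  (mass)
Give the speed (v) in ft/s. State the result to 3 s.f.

509 ft/s

Rearranging KE = ½mv² for v: v = √(2·KE/m).
KE = 9720 J; m = 1.78 lb = 0.8074 kg.
v = 155.2 m/s
155.2 m/s × (1 ft/s / 0.3048 m/s) = 509.1 ft/s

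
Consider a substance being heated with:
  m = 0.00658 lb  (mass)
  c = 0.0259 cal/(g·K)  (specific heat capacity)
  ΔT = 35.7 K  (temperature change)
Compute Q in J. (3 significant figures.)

Q is given directly by: Q = mcΔT.
m = 0.00658 lb = 0.002985 kg; c = 0.0259 cal/(g·K) = 108.4 J/(kg·K); ΔT = 35.7 K.
Q = 11.55 J  (the unit combination reduces to kg·m²/s² = J)

11.5 J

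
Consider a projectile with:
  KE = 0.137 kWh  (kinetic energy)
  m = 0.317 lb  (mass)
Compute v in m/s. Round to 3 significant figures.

Rearranging: v = √(2·KE/m).
KE = 0.137 kWh = 4.932×10^5 J; m = 0.317 lb = 0.1438 kg.
v = 2619 m/s

2620 m/s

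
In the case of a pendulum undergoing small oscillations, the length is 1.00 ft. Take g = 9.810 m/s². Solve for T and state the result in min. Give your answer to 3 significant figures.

T is given directly by: T = 2π√(L/g).
L = 1.00 ft = 0.3048 m; g = 9.810 m/s².
T = 1.108 s
1.108 s × (1 min / 60.00 s) = 0.01846 min

0.0185 min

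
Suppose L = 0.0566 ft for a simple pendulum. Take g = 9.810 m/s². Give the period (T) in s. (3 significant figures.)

0.263 s

Directly: T = 2π√(L/g).
L = 0.0566 ft = 0.01725 m; g = 9.810 m/s².
T = 0.2635 s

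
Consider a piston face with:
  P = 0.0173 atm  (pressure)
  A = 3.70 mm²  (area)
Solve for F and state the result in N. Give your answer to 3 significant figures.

0.00649 N

Rearranging: F = P·A.
P = 0.0173 atm = 1753 Pa; A = 3.70 mm² = 3.700×10^-6 m².
F = 0.006486 N  (the unit combination reduces to kg·m/s² = N)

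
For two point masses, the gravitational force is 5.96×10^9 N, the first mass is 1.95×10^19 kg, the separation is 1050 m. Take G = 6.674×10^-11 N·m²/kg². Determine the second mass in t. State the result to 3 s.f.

Rearranging F = G·m₁·m₂/r² for m₂: m₂ = F·r²/(G·m₁).
F = 5.96×10^9 N; m₁ = 1.95×10^19 kg; r = 1050 m; G = 6.674×10^-11 N·m²/kg².
m₂ = 5.049×10^6 kg
5.049×10^6 kg × (1 t / 1000 kg) = 5049 t

5050 t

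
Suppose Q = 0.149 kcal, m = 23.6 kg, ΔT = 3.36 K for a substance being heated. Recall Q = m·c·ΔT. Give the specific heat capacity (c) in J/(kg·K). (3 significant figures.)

Rearranging: c = Q/(m·ΔT).
Q = 0.149 kcal = 623.4 J; m = 23.6 kg; ΔT = 3.36 K.
c = 7.862 J/(kg·K)

7.86 J/(kg·K)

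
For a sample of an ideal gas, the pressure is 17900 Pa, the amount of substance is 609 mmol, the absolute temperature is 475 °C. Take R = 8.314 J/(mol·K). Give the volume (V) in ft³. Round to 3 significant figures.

Rearranging PV = nRT for V: V = nRT/P.
P = 17900 Pa; n = 609 mmol = 0.6090 mol; T = 475 °C = 748.1 K; R = 8.314 J/(mol·K).
V = 0.2116 m³
0.2116 m³ × (1 ft³ / 0.02832 m³) = 7.473 ft³

7.47 ft³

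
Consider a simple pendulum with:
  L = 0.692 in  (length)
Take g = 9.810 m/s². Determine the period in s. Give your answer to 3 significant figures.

T is given directly by: T = 2π√(L/g).
L = 0.692 in = 0.01758 m; g = 9.810 m/s².
T = 0.2660 s

0.266 s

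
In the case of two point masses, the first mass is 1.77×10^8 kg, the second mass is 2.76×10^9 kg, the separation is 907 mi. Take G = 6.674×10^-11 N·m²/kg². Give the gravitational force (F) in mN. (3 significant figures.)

From Newton's law of gravitation: F = Gm₁m₂/r².
m₁ = 1.77×10^8 kg; m₂ = 2.76×10^9 kg; r = 907 mi = 1.460×10^6 m; G = 6.674×10^-11 N·m²/kg².
F = 1.530×10^-5 N
1.530×10^-5 N × (1 mN / 0.001000 N) = 0.01530 mN

0.0153 mN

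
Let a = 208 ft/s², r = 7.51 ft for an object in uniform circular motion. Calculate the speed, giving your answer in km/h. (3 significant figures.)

43.4 km/h

Rearranging: v = √(a·r).
a = 208 ft/s² = 63.40 m/s²; r = 7.51 ft = 2.289 m.
v = 12.05 m/s
12.05 m/s × (1 km/h / 0.2778 m/s) = 43.37 km/h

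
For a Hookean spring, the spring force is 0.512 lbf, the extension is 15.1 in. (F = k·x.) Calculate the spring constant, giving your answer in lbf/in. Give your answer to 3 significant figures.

From Hooke's law: k = F/x.
F = 0.512 lbf = 2.277 N; x = 15.1 in = 0.3835 m.
k = 5.938 N/m
5.938 N/m × (1 lbf/in / 175.1 N/m) = 0.03391 lbf/in

0.0339 lbf/in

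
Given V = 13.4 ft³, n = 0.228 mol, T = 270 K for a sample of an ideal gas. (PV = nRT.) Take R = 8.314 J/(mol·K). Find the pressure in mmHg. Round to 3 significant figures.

Directly: P = nRT/V.
V = 13.4 ft³ = 0.3794 m³; n = 0.228 mol; T = 270 K; R = 8.314 J/(mol·K).
P = 1349 Pa
1349 Pa × (1 mmHg / 133.3 Pa) = 10.12 mmHg

10.1 mmHg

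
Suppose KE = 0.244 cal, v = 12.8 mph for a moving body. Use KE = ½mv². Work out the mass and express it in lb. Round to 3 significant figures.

Rearranging: m = 2·KE/v².
KE = 0.244 cal = 1.021 J; v = 12.8 mph = 5.722 m/s.
m = 0.06236 kg
0.06236 kg × (1 lb / 0.4536 kg) = 0.1375 lb

0.137 lb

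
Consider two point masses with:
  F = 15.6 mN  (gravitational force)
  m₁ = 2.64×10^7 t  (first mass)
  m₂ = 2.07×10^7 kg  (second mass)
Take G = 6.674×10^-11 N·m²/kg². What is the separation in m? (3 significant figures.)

From Newton's law of gravitation: r = √(G·m₁m₂/F).
F = 15.6 mN = 0.01560 N; m₁ = 2.64×10^7 t = 2.640×10^10 kg; m₂ = 2.07×10^7 kg; G = 6.674×10^-11 N·m²/kg².
r = 48352 m

48400 m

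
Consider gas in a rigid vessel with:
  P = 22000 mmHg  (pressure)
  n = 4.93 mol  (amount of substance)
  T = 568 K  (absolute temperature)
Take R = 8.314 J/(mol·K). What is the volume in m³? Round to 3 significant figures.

Rearranging PV = nRT for V: V = nRT/P.
P = 22000 mmHg = 2.933×10^6 Pa; n = 4.93 mol; T = 568 K; R = 8.314 J/(mol·K).
V = 0.007937 m³

0.00794 m³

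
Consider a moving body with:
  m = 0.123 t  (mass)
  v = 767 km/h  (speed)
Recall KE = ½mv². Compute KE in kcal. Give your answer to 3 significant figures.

667 kcal

KE is given directly by: KE = ½mv².
m = 0.123 t = 123.0 kg; v = 767 km/h = 213.1 m/s.
KE = 2.792×10^6 J
2.792×10^6 J × (1 kcal / 4184 J) = 667.2 kcal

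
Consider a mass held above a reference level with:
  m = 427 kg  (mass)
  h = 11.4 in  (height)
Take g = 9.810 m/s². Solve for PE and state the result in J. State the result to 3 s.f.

1210 J

Directly: PE = mgh.
m = 427 kg; h = 11.4 in = 0.2896 m; g = 9.810 m/s².
PE = 1213 J  (the unit combination reduces to kg·m²/s² = J)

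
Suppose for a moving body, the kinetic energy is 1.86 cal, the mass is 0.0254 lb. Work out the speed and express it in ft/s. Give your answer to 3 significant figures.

Rearranging KE = ½mv² for v: v = √(2·KE/m).
KE = 1.86 cal = 7.782 J; m = 0.0254 lb = 0.01152 kg.
v = 36.76 m/s
36.76 m/s × (1 ft/s / 0.3048 m/s) = 120.6 ft/s

121 ft/s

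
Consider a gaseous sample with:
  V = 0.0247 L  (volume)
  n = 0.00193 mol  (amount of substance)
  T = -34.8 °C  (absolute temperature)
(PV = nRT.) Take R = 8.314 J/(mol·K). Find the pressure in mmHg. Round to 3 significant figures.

Directly: P = nRT/V.
V = 0.0247 L = 2.470×10^-5 m³; n = 0.00193 mol; T = -34.8 °C = 238.3 K; R = 8.314 J/(mol·K).
P = 1.548×10^5 Pa
1.548×10^5 Pa × (1 mmHg / 133.3 Pa) = 1161 mmHg

1160 mmHg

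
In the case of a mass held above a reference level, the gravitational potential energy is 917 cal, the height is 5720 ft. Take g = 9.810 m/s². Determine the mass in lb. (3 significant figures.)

Rearranging PE = m·g·h for m: m = PE/(g·h).
PE = 917 cal = 3837 J; h = 5720 ft = 1743 m; g = 9.810 m/s².
m = 0.2243 kg
0.2243 kg × (1 lb / 0.4536 kg) = 0.4946 lb

0.495 lb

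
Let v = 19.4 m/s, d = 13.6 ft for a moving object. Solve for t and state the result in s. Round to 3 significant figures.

Rearranging: t = d/v.
v = 19.4 m/s; d = 13.6 ft = 4.145 m.
t = 0.2137 s

0.214 s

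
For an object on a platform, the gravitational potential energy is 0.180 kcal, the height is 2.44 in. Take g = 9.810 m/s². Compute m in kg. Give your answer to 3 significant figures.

1240 kg

Rearranging PE = m·g·h for m: m = PE/(g·h).
PE = 0.180 kcal = 753.1 J; h = 2.44 in = 0.06198 m; g = 9.810 m/s².
m = 1239 kg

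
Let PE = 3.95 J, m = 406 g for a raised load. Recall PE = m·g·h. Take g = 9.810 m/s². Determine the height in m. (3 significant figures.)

Rearranging PE = m·g·h for h: h = PE/(m·g).
PE = 3.95 J; m = 406 g = 0.4060 kg; g = 9.810 m/s².
h = 0.9917 m

0.992 m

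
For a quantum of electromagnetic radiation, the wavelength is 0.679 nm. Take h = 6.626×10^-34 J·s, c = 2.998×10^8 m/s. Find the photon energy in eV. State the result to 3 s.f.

1830 eV

E is given directly by: E = hc/λ.
λ = 0.679 nm = 6.790×10^-10 m; h = 6.626×10^-34 J·s; c = 2.998×10^8 m/s.
E = 2.926×10^-16 J
2.926×10^-16 J × (1 eV / 1.602×10^-19 J) = 1826 eV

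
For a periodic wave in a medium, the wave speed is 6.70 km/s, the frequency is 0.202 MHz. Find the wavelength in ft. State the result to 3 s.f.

0.109 ft

Rearranging: λ = v/f.
v = 6.70 km/s = 6700 m/s; f = 0.202 MHz = 2.020×10^5 Hz.
λ = 0.03317 m
0.03317 m × (1 ft / 0.3048 m) = 0.1088 ft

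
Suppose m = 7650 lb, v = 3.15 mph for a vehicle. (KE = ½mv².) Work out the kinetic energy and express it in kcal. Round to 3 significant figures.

0.822 kcal

KE is given directly by: KE = ½mv².
m = 7650 lb = 3470 kg; v = 3.15 mph = 1.408 m/s.
KE = 3440 J
3440 J × (1 kcal / 4184 J) = 0.8223 kcal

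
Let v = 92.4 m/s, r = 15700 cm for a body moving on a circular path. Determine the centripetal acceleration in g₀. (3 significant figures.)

5.55 g₀

Directly: a = v²/r.
v = 92.4 m/s; r = 15700 cm = 157.0 m.
a = 54.38 m/s²
54.38 m/s² × (1 g₀ / 9.807 m/s²) = 5.545 g₀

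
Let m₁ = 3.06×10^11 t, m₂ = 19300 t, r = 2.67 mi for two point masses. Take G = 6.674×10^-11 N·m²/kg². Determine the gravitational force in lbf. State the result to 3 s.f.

From Newton's law of gravitation: F = Gm₁m₂/r².
m₁ = 3.06×10^11 t = 3.060×10^14 kg; m₂ = 19300 t = 1.930×10^7 kg; r = 2.67 mi = 4297 m; G = 6.674×10^-11 N·m²/kg².
F = 21347 N
21347 N × (1 lbf / 4.448 N) = 4799 lbf

4800 lbf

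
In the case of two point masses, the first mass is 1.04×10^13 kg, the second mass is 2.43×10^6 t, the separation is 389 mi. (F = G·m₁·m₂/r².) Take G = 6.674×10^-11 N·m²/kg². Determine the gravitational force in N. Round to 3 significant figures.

4.30 N

From Newton's law of gravitation: F = Gm₁m₂/r².
m₁ = 1.04×10^13 kg; m₂ = 2.43×10^6 t = 2.430×10^9 kg; r = 389 mi = 6.260×10^5 m; G = 6.674×10^-11 N·m²/kg².
F = 4.304 N  (the unit combination reduces to kg·m/s² = N)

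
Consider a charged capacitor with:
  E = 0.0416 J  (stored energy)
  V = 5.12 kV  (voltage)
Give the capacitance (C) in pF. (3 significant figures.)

3170 pF

Rearranging: C = 2E/V².
E = 0.0416 J; V = 5.12 kV = 5120 V.
C = 3.174×10^-9 F
3.174×10^-9 F × (1 pF / 1.000×10^-12 F) = 3174 pF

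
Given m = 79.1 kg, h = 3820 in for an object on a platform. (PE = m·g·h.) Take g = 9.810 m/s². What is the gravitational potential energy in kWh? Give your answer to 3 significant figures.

Directly: PE = mgh.
m = 79.1 kg; h = 3820 in = 97.03 m; g = 9.810 m/s².
PE = 75291 J
75291 J × (1 kWh / 3.600×10^6 J) = 0.02091 kWh

0.0209 kWh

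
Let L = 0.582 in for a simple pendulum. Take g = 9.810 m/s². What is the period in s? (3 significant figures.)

T is given directly by: T = 2π√(L/g).
L = 0.582 in = 0.01478 m; g = 9.810 m/s².
T = 0.2439 s

0.244 s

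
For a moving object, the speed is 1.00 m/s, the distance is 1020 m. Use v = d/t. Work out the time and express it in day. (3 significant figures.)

Rearranging v = d/t for t: t = d/v.
v = 1.00 m/s; d = 1020 m.
t = 1020 s
1020 s × (1 day / 86400 s) = 0.01181 day

0.0118 day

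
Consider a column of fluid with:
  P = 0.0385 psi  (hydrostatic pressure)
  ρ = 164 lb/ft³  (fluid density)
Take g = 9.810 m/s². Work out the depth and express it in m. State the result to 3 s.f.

Rearranging: h = P/(ρ·g).
P = 0.0385 psi = 265.4 Pa; ρ = 164 lb/ft³ = 2627 kg/m³; g = 9.810 m/s².
h = 0.01030 m

0.0103 m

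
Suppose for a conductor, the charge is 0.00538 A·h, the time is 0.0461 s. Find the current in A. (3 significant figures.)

420 A

Rearranging q = I·t for I: I = q/t.
q = 0.00538 A·h = 19.37 C; t = 0.0461 s.
I = 420.1 A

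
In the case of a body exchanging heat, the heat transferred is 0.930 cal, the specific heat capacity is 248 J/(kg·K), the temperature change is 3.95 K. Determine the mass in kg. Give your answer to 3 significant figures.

Rearranging Q = m·c·ΔT for m: m = Q/(c·ΔT).
Q = 0.930 cal = 3.891 J; c = 248 J/(kg·K); ΔT = 3.95 K.
m = 0.003972 kg

0.00397 kg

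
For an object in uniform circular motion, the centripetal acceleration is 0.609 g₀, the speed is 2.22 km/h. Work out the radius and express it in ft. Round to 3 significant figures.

Solving a = v²/r for r: r = v²/a.
a = 0.609 g₀ = 5.972 m/s²; v = 2.22 km/h = 0.6167 m/s.
r = 0.06367 m
0.06367 m × (1 ft / 0.3048 m) = 0.2089 ft

0.209 ft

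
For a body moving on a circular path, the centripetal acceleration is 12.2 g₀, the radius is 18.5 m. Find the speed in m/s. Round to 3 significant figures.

47.0 m/s

Rearranging a = v²/r for v: v = √(a·r).
a = 12.2 g₀ = 119.6 m/s²; r = 18.5 m.
v = 47.05 m/s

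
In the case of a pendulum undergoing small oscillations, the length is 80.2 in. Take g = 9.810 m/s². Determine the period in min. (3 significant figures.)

T is given directly by: T = 2π√(L/g).
L = 80.2 in = 2.037 m; g = 9.810 m/s².
T = 2.863 s
2.863 s × (1 min / 60.00 s) = 0.04772 min

0.0477 min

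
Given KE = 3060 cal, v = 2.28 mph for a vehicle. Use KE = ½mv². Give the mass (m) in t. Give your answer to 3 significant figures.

Solving KE = ½mv² for m: m = 2·KE/v².
KE = 3060 cal = 12803 J; v = 2.28 mph = 1.019 m/s.
m = 24648 kg
24648 kg × (1 t / 1000 kg) = 24.65 t

24.6 t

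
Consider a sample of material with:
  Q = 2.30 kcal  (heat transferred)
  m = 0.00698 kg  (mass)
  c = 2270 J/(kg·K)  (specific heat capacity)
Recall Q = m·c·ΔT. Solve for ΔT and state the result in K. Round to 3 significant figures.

607 K

Rearranging Q = m·c·ΔT for ΔT: ΔT = Q/(m·c).
Q = 2.30 kcal = 9623 J; m = 0.00698 kg; c = 2270 J/(kg·K).
ΔT = 607.3 K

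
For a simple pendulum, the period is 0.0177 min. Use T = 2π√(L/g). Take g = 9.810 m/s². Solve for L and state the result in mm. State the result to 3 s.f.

280 mm

Rearranging: L = g·(T/2π)².
T = 0.0177 min = 1.062 s; g = 9.810 m/s².
L = 0.2803 m
0.2803 m × (1 mm / 0.001000 m) = 280.3 mm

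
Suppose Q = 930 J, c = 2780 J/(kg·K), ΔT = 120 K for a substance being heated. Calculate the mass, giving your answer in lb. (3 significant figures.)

Rearranging: m = Q/(c·ΔT).
Q = 930 J; c = 2780 J/(kg·K); ΔT = 120 K.
m = 0.002788 kg
0.002788 kg × (1 lb / 0.4536 kg) = 0.006146 lb

0.00615 lb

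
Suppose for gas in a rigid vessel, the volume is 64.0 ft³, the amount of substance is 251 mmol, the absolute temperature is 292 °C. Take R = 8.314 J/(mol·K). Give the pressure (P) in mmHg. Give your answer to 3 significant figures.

From the ideal-gas law: P = nRT/V.
V = 64.0 ft³ = 1.812 m³; n = 251 mmol = 0.2510 mol; T = 292 °C = 565.1 K; R = 8.314 J/(mol·K).
P = 650.8 Pa
650.8 Pa × (1 mmHg / 133.3 Pa) = 4.881 mmHg

4.88 mmHg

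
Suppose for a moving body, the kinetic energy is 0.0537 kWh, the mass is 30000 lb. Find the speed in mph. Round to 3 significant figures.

11.9 mph

Rearranging KE = ½mv² for v: v = √(2·KE/m).
KE = 0.0537 kWh = 1.933×10^5 J; m = 30000 lb = 13608 kg.
v = 5.330 m/s
5.330 m/s × (1 mph / 0.4470 m/s) = 11.92 mph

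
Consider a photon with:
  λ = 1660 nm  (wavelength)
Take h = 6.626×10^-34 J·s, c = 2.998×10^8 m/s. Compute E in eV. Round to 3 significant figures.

0.747 eV

E is given directly by: E = hc/λ.
λ = 1660 nm = 1.660×10^-6 m; h = 6.626×10^-34 J·s; c = 2.998×10^8 m/s.
E = 1.197×10^-19 J  (the unit combination reduces to kg·m²/s² = J)
1.197×10^-19 J × (1 eV / 1.602×10^-19 J) = 0.7469 eV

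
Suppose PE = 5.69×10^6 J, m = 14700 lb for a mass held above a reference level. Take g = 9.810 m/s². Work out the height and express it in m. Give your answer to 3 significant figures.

Rearranging: h = PE/(m·g).
PE = 5.69×10^6 J; m = 14700 lb = 6668 kg; g = 9.810 m/s².
h = 86.99 m

87.0 m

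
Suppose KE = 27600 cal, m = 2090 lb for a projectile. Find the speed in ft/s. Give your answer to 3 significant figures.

Rearranging: v = √(2·KE/m).
KE = 27600 cal = 1.155×10^5 J; m = 2090 lb = 948.0 kg.
v = 15.61 m/s
15.61 m/s × (1 ft/s / 0.3048 m/s) = 51.21 ft/s

51.2 ft/s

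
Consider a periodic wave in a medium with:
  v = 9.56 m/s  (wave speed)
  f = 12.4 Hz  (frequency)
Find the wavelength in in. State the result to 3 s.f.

30.4 in

Rearranging: λ = v/f.
v = 9.56 m/s; f = 12.4 Hz.
λ = 0.7710 m
0.7710 m × (1 in / 0.02540 m) = 30.35 in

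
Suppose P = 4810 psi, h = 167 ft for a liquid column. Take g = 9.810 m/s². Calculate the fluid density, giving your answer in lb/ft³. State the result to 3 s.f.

4150 lb/ft³

Rearranging P = ρ·g·h for ρ: ρ = P/(g·h).
P = 4810 psi = 3.316×10^7 Pa; h = 167 ft = 50.90 m; g = 9.810 m/s².
ρ = 66415 kg/m³
66415 kg/m³ × (1 lb/ft³ / 16.02 kg/m³) = 4146 lb/ft³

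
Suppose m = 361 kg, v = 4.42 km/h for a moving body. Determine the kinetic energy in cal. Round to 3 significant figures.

KE is given directly by: KE = ½mv².
m = 361 kg; v = 4.42 km/h = 1.228 m/s.
KE = 272.1 J  (the unit combination reduces to kg·m²/s² = J)
272.1 J × (1 cal / 4.184 J) = 65.03 cal

65.0 cal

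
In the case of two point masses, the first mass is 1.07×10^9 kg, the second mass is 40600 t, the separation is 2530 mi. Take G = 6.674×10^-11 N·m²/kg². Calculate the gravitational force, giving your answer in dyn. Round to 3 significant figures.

0.0175 dyn

F is given directly by: F = Gm₁m₂/r².
m₁ = 1.07×10^9 kg; m₂ = 40600 t = 4.060×10^7 kg; r = 2530 mi = 4.072×10^6 m; G = 6.674×10^-11 N·m²/kg².
F = 1.749×10^-7 N  (the unit combination reduces to kg·m/s² = N)
1.749×10^-7 N × (1 dyn / 1.000×10^-5 N) = 0.01749 dyn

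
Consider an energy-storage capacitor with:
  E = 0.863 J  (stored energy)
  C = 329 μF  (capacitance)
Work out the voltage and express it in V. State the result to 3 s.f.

Solving E = ½C·V² for V: V = √(2E/C).
E = 0.863 J; C = 329 μF = 3.290×10^-4 F.
V = 72.43 V

72.4 V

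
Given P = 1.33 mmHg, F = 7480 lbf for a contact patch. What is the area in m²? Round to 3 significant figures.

188 m²

Solving P = F/A for A: A = F/P.
P = 1.33 mmHg = 177.3 Pa; F = 7480 lbf = 33273 N.
A = 187.6 m²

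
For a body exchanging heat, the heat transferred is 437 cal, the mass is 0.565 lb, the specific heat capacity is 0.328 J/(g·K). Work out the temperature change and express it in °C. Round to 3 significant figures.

Rearranging: ΔT = Q/(m·c).
Q = 437 cal = 1828 J; m = 0.565 lb = 0.2563 kg; c = 0.328 J/(g·K) = 328.0 J/(kg·K).
ΔT = 21.75 K
Since 1 °C = 1 K, 21.75 °C.

21.8 °C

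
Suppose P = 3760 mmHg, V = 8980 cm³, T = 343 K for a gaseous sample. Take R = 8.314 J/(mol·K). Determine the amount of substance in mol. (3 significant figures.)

From the ideal-gas law: n = PV/(RT).
P = 3760 mmHg = 5.013×10^5 Pa; V = 8980 cm³ = 0.008980 m³; T = 343 K; R = 8.314 J/(mol·K).
n = 1.579 mol

1.58 mol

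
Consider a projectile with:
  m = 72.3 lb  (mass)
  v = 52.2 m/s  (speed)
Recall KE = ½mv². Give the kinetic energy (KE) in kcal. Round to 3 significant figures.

10.7 kcal

Directly: KE = ½mv².
m = 72.3 lb = 32.79 kg; v = 52.2 m/s.
KE = 44680 J
44680 J × (1 kcal / 4184 J) = 10.68 kcal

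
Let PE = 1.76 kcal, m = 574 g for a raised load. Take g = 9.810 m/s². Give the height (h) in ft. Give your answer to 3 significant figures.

Rearranging: h = PE/(m·g).
PE = 1.76 kcal = 7364 J; m = 574 g = 0.5740 kg; g = 9.810 m/s².
h = 1308 m
1308 m × (1 ft / 0.3048 m) = 4291 ft

4290 ft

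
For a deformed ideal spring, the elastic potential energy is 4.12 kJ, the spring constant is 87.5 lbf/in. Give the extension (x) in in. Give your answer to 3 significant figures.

Rearranging: x = √(2U/k).
U = 4.12 kJ = 4120 J; k = 87.5 lbf/in = 15324 N/m.
x = 0.7333 m
0.7333 m × (1 in / 0.02540 m) = 28.87 in

28.9 in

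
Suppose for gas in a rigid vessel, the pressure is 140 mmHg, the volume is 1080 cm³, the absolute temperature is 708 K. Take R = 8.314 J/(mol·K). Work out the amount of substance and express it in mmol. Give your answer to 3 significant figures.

Rearranging: n = PV/(RT).
P = 140 mmHg = 18665 Pa; V = 1080 cm³ = 0.001080 m³; T = 708 K; R = 8.314 J/(mol·K).
n = 0.003425 mol
0.003425 mol × (1 mmol / 0.001000 mol) = 3.425 mmol

3.42 mmol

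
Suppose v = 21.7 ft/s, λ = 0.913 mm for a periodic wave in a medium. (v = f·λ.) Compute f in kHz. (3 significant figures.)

Rearranging: f = v/λ.
v = 21.7 ft/s = 6.614 m/s; λ = 0.913 mm = 9.130×10^-4 m.
f = 7244 Hz
7244 Hz × (1 kHz / 1000 Hz) = 7.244 kHz

7.24 kHz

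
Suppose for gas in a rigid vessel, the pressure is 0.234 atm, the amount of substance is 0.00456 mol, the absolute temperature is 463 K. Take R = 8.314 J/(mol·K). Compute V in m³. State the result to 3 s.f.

From the ideal-gas law: V = nRT/P.
P = 0.234 atm = 23710 Pa; n = 0.00456 mol; T = 463 K; R = 8.314 J/(mol·K).
V = 7.403×10^-4 m³

7.40×10^-4 m³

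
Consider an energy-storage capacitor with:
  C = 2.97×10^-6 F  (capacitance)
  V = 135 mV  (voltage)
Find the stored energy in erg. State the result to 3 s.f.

Directly: E = ½CV².
C = 2.97×10^-6 F; V = 135 mV = 0.1350 V.
E = 2.706×10^-8 J  (the unit combination reduces to kg·m²/s² = J)
2.706×10^-8 J × (1 erg / 1.000×10^-7 J) = 0.2706 erg

0.271 erg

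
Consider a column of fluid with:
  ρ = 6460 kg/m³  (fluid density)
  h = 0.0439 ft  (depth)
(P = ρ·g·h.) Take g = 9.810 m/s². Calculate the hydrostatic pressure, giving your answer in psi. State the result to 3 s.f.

Directly: P = ρgh.
ρ = 6460 kg/m³; h = 0.0439 ft = 0.01338 m; g = 9.810 m/s².
P = 848.0 Pa
848.0 Pa × (1 psi / 6895 Pa) = 0.1230 psi

0.123 psi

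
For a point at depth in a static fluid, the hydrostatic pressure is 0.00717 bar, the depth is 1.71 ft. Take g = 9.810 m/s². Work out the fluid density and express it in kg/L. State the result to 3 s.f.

Rearranging: ρ = P/(g·h).
P = 0.00717 bar = 717.0 Pa; h = 1.71 ft = 0.5212 m; g = 9.810 m/s².
ρ = 140.2 kg/m³
140.2 kg/m³ × (1 kg/L / 1000 kg/m³) = 0.1402 kg/L

0.140 kg/L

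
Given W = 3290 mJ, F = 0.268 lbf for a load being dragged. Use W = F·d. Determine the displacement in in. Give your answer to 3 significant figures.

Rearranging W = F·d for d: d = W/F.
W = 3290 mJ = 3.290 J; F = 0.268 lbf = 1.192 N.
d = 2.760 m
2.760 m × (1 in / 0.02540 m) = 108.7 in

109 in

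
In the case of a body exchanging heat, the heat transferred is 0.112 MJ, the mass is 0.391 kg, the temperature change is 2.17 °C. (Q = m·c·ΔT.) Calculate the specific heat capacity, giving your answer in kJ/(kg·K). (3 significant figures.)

132 kJ/(kg·K)

Rearranging: c = Q/(m·ΔT).
Q = 0.112 MJ = 1.120×10^5 J; m = 0.391 kg; ΔT = 2.17 °C = 2.170 K.
c = 1.320×10^5 J/(kg·K)
1.320×10^5 J/(kg·K) × (1 kJ/(kg·K) / 1000 J/(kg·K)) = 132.0 kJ/(kg·K)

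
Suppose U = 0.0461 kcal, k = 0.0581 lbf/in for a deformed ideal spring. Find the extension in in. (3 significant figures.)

Rearranging U = ½k·x² for x: x = √(2U/k).
U = 0.0461 kcal = 192.9 J; k = 0.0581 lbf/in = 10.17 N/m.
x = 6.157 m
6.157 m × (1 in / 0.02540 m) = 242.4 in

242 in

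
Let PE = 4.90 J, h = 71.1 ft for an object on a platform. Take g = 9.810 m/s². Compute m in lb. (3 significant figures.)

Rearranging PE = m·g·h for m: m = PE/(g·h).
PE = 4.90 J; h = 71.1 ft = 21.67 m; g = 9.810 m/s².
m = 0.02305 kg
0.02305 kg × (1 lb / 0.4536 kg) = 0.05081 lb

0.0508 lb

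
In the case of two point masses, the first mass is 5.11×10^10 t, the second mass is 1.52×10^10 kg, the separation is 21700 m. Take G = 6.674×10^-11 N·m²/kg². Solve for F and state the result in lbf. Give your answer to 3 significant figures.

24700 lbf

Directly: F = Gm₁m₂/r².
m₁ = 5.11×10^10 t = 5.110×10^13 kg; m₂ = 1.52×10^10 kg; r = 21700 m; G = 6.674×10^-11 N·m²/kg².
F = 1.101×10^5 N  (the unit combination reduces to kg·m/s² = N)
1.101×10^5 N × (1 lbf / 4.448 N) = 24748 lbf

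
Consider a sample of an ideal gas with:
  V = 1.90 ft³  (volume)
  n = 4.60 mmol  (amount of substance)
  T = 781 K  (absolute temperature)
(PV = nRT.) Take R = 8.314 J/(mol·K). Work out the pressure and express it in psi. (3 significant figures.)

0.0805 psi

From the ideal-gas law: P = nRT/V.
V = 1.90 ft³ = 0.05380 m³; n = 4.60 mmol = 0.004600 mol; T = 781 K; R = 8.314 J/(mol·K).
P = 555.2 Pa
555.2 Pa × (1 psi / 6895 Pa) = 0.08052 psi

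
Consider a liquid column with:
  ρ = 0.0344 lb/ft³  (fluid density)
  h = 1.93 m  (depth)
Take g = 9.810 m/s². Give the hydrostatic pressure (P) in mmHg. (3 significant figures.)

P is given directly by: P = ρgh.
ρ = 0.0344 lb/ft³ = 0.5510 kg/m³; h = 1.93 m; g = 9.810 m/s².
P = 10.43 Pa
10.43 Pa × (1 mmHg / 133.3 Pa) = 0.07825 mmHg

0.0783 mmHg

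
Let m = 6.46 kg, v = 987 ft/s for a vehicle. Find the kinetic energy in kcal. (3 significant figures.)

Directly: KE = ½mv².
m = 6.46 kg; v = 987 ft/s = 300.8 m/s.
KE = 2.923×10^5 J
2.923×10^5 J × (1 kcal / 4184 J) = 69.87 kcal

69.9 kcal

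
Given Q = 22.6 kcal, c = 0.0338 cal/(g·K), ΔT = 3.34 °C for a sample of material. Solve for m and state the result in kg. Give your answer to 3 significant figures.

200 kg

Rearranging Q = m·c·ΔT for m: m = Q/(c·ΔT).
Q = 22.6 kcal = 94558 J; c = 0.0338 cal/(g·K) = 141.4 J/(kg·K); ΔT = 3.34 °C = 3.340 K.
m = 200.2 kg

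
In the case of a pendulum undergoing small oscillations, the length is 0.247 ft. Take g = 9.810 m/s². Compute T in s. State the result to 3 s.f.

0.550 s

Directly: T = 2π√(L/g).
L = 0.247 ft = 0.07529 m; g = 9.810 m/s².
T = 0.5504 s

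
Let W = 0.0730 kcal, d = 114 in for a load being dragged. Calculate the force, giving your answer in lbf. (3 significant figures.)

Rearranging W = F·d for F: F = W/d.
W = 0.0730 kcal = 305.4 J; d = 114 in = 2.896 m.
F = 105.5 N  (the unit combination reduces to kg·m/s² = N)
105.5 N × (1 lbf / 4.448 N) = 23.71 lbf

23.7 lbf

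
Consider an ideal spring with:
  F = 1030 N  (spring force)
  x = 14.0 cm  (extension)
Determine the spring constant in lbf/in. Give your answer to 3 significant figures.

From Hooke's law: k = F/x.
F = 1030 N; x = 14.0 cm = 0.1400 m.
k = 7357 N/m
7357 N/m × (1 lbf/in / 175.1 N/m) = 42.01 lbf/in

42.0 lbf/in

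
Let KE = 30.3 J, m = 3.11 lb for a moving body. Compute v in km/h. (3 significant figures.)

23.6 km/h

Rearranging: v = √(2·KE/m).
KE = 30.3 J; m = 3.11 lb = 1.411 kg.
v = 6.554 m/s
6.554 m/s × (1 km/h / 0.2778 m/s) = 23.60 km/h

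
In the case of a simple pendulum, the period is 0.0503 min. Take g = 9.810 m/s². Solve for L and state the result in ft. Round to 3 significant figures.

7.43 ft

Rearranging T = 2π√(L/g) for L: L = g·(T/2π)².
T = 0.0503 min = 3.018 s; g = 9.810 m/s².
L = 2.263 m
2.263 m × (1 ft / 0.3048 m) = 7.426 ft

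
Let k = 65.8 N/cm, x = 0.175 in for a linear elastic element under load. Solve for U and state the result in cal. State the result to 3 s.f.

0.0155 cal

Directly: U = ½kx².
k = 65.8 N/cm = 6580 N/m; x = 0.175 in = 0.004445 m.
U = 0.06500 J
0.06500 J × (1 cal / 4.184 J) = 0.01554 cal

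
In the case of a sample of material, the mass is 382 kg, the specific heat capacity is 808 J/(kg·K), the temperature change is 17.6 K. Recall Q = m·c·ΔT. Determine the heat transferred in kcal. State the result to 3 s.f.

1300 kcal

Directly: Q = mcΔT.
m = 382 kg; c = 808 J/(kg·K); ΔT = 17.6 K.
Q = 5.432×10^6 J  (the unit combination reduces to kg·m²/s² = J)
5.432×10^6 J × (1 kcal / 4184 J) = 1298 kcal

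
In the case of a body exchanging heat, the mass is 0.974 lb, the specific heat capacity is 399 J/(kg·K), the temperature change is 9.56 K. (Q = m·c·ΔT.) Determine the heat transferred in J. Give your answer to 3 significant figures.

Q is given directly by: Q = mcΔT.
m = 0.974 lb = 0.4418 kg; c = 399 J/(kg·K); ΔT = 9.56 K.
Q = 1685 J  (the unit combination reduces to kg·m²/s² = J)

1690 J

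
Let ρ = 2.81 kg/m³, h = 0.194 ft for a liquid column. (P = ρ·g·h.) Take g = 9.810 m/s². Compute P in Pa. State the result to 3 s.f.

1.63 Pa

Directly: P = ρgh.
ρ = 2.81 kg/m³; h = 0.194 ft = 0.05913 m; g = 9.810 m/s².
P = 1.630 Pa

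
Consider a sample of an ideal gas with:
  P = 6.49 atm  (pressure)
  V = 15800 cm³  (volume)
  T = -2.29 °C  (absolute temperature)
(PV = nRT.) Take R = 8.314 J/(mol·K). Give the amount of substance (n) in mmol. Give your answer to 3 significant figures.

From the ideal-gas law: n = PV/(RT).
P = 6.49 atm = 6.576×10^5 Pa; V = 15800 cm³ = 0.01580 m³; T = -2.29 °C = 270.9 K; R = 8.314 J/(mol·K).
n = 4.614 mol
4.614 mol × (1 mmol / 0.001000 mol) = 4614 mmol

4610 mmol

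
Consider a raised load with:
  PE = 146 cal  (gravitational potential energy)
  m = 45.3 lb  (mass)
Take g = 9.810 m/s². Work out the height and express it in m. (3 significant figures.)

3.03 m

Solving PE = m·g·h for h: h = PE/(m·g).
PE = 146 cal = 610.9 J; m = 45.3 lb = 20.55 kg; g = 9.810 m/s².
h = 3.030 m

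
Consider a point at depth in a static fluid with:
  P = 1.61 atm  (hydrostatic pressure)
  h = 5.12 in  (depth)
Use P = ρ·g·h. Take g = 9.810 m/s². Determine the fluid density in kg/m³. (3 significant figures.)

1.28×10^5 kg/m³

Rearranging P = ρ·g·h for ρ: ρ = P/(g·h).
P = 1.61 atm = 1.631×10^5 Pa; h = 5.12 in = 0.1300 m; g = 9.810 m/s².
ρ = 1.279×10^5 kg/m³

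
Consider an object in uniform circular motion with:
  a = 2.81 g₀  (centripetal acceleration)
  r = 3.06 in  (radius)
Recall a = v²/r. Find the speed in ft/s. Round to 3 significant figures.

4.80 ft/s

Solving a = v²/r for v: v = √(a·r).
a = 2.81 g₀ = 27.56 m/s²; r = 3.06 in = 0.07772 m.
v = 1.463 m/s
1.463 m/s × (1 ft/s / 0.3048 m/s) = 4.801 ft/s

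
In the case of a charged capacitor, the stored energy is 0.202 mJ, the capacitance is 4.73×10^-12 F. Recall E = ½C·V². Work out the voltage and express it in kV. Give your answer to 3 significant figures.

Rearranging E = ½C·V² for V: V = √(2E/C).
E = 0.202 mJ = 2.020×10^-4 J; C = 4.73×10^-12 F.
V = 9242 V
9242 V × (1 kV / 1000 V) = 9.242 kV

9.24 kV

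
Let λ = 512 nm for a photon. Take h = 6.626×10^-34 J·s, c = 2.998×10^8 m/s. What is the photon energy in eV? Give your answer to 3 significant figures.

Directly: E = hc/λ.
λ = 512 nm = 5.120×10^-7 m; h = 6.626×10^-34 J·s; c = 2.998×10^8 m/s.
E = 3.880×10^-19 J
3.880×10^-19 J × (1 eV / 1.602×10^-19 J) = 2.422 eV

2.42 eV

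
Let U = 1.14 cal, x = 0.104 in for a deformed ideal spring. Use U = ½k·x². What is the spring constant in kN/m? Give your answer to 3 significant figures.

Rearranging U = ½k·x² for k: k = 2U/x².
U = 1.14 cal = 4.770 J; x = 0.104 in = 0.002642 m.
k = 1.367×10^6 N/m
1.367×10^6 N/m × (1 kN/m / 1000 N/m) = 1367 kN/m

1370 kN/m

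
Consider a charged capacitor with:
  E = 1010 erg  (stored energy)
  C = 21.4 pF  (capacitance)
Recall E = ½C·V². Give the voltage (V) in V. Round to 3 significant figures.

Solving E = ½C·V² for V: V = √(2E/C).
E = 1010 erg = 1.010×10^-4 J; C = 21.4 pF = 2.140×10^-11 F.
V = 3072 V

3070 V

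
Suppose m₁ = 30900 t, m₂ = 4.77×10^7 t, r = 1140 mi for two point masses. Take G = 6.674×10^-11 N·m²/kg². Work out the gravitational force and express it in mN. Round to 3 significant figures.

0.0292 mN

From Newton's law of gravitation: F = Gm₁m₂/r².
m₁ = 30900 t = 3.090×10^7 kg; m₂ = 4.77×10^7 t = 4.770×10^10 kg; r = 1140 mi = 1.835×10^6 m; G = 6.674×10^-11 N·m²/kg².
F = 2.923×10^-5 N
2.923×10^-5 N × (1 mN / 0.001000 N) = 0.02923 mN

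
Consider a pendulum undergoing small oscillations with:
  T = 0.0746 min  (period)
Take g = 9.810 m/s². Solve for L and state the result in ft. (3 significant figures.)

16.3 ft

Solving T = 2π√(L/g) for L: L = g·(T/2π)².
T = 0.0746 min = 4.476 s; g = 9.810 m/s².
L = 4.978 m
4.978 m × (1 ft / 0.3048 m) = 16.33 ft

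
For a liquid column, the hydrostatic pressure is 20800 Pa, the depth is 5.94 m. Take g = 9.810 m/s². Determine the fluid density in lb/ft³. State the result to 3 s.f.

Solving P = ρ·g·h for ρ: ρ = P/(g·h).
P = 20800 Pa; h = 5.94 m; g = 9.810 m/s².
ρ = 357.0 kg/m³
357.0 kg/m³ × (1 lb/ft³ / 16.02 kg/m³) = 22.28 lb/ft³

22.3 lb/ft³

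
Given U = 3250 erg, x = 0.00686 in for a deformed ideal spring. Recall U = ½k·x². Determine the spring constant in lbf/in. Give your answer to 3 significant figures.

122 lbf/in

Rearranging: k = 2U/x².
U = 3250 erg = 3.250×10^-4 J; x = 0.00686 in = 1.742×10^-4 m.
k = 21409 N/m
21409 N/m × (1 lbf/in / 175.1 N/m) = 122.2 lbf/in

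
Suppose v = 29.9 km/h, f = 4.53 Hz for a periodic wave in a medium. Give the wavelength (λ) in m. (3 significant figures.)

Rearranging: λ = v/f.
v = 29.9 km/h = 8.306 m/s; f = 4.53 Hz.
λ = 1.833 m

1.83 m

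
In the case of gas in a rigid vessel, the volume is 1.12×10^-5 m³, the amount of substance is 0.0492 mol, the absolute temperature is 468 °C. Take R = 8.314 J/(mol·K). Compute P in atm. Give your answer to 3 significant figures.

From the ideal-gas law: P = nRT/V.
V = 1.12×10^-5 m³; n = 0.0492 mol; T = 468 °C = 741.1 K; R = 8.314 J/(mol·K).
P = 2.707×10^7 Pa  (the unit combination reduces to kg/(m·s²) = Pa)
2.707×10^7 Pa × (1 atm / 1.013×10^5 Pa) = 267.1 atm

267 atm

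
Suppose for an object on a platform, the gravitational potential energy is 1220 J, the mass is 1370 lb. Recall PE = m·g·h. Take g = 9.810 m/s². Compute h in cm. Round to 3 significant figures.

20.0 cm

Rearranging: h = PE/(m·g).
PE = 1220 J; m = 1370 lb = 621.4 kg; g = 9.810 m/s².
h = 0.2001 m
0.2001 m × (1 cm / 0.01000 m) = 20.01 cm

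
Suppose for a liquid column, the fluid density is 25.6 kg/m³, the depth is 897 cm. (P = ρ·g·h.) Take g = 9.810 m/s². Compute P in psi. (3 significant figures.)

0.327 psi

P is given directly by: P = ρgh.
ρ = 25.6 kg/m³; h = 897 cm = 8.970 m; g = 9.810 m/s².
P = 2253 Pa
2253 Pa × (1 psi / 6895 Pa) = 0.3267 psi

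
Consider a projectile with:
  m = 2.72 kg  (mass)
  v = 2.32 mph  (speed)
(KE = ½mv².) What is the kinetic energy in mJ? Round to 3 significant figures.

KE is given directly by: KE = ½mv².
m = 2.72 kg; v = 2.32 mph = 1.037 m/s.
KE = 1.463 J  (the unit combination reduces to kg·m²/s² = J)
1.463 J × (1 mJ / 0.001000 J) = 1463 mJ

1460 mJ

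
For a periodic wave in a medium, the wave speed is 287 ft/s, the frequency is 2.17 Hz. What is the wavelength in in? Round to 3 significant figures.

Rearranging: λ = v/f.
v = 287 ft/s = 87.48 m/s; f = 2.17 Hz.
λ = 40.31 m
40.31 m × (1 in / 0.02540 m) = 1587 in

1590 in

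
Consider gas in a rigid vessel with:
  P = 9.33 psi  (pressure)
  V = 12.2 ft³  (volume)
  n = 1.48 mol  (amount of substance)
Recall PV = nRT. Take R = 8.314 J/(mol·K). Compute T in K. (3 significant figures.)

Rearranging: T = PV/(nR).
P = 9.33 psi = 64328 Pa; V = 12.2 ft³ = 0.3455 m³; n = 1.48 mol; R = 8.314 J/(mol·K).
T = 1806 K

1810 K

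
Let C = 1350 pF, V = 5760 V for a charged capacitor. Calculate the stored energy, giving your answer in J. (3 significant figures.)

0.0224 J

E is given directly by: E = ½CV².
C = 1350 pF = 1.350×10^-9 F; V = 5760 V.
E = 0.02239 J  (the unit combination reduces to kg·m²/s² = J)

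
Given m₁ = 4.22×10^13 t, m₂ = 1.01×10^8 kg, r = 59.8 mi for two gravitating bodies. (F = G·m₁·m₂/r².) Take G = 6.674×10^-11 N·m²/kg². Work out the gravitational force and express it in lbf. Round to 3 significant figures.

6900 lbf

F is given directly by: F = Gm₁m₂/r².
m₁ = 4.22×10^13 t = 4.220×10^16 kg; m₂ = 1.01×10^8 kg; r = 59.8 mi = 96239 m; G = 6.674×10^-11 N·m²/kg².
F = 30713 N
30713 N × (1 lbf / 4.448 N) = 6905 lbf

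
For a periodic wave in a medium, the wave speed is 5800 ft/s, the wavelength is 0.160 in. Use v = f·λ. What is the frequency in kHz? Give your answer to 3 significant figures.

435 kHz

Rearranging: f = v/λ.
v = 5800 ft/s = 1768 m/s; λ = 0.160 in = 0.004064 m.
f = 4.350×10^5 Hz
4.350×10^5 Hz × (1 kHz / 1000 Hz) = 435.0 kHz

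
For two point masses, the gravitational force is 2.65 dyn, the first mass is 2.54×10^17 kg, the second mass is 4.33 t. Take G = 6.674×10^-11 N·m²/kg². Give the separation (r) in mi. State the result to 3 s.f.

From Newton's law of gravitation: r = √(G·m₁m₂/F).
F = 2.65 dyn = 2.650×10^-5 N; m₁ = 2.54×10^17 kg; m₂ = 4.33 t = 4330 kg; G = 6.674×10^-11 N·m²/kg².
r = 5.263×10^7 m
5.263×10^7 m × (1 mi / 1609 m) = 32703 mi

32700 mi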